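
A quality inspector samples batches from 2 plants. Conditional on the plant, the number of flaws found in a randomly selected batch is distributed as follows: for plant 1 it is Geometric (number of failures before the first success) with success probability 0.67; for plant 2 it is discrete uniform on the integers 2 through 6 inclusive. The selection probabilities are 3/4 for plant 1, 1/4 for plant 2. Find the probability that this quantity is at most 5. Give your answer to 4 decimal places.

0.9490

Conditional on each plant, P(X ≤ 5): 1: 0.998709; 2: 0.8.
By total probability, P(X ≤ 5) = 0.75·0.998709 + 0.25·0.8 = 0.949031.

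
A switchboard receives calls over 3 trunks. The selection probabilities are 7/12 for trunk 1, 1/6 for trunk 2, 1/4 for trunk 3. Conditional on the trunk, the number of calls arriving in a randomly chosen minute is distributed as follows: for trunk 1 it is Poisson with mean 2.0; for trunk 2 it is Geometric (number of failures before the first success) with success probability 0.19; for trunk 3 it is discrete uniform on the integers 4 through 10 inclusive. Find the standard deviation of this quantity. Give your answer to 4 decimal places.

3.2190

Per component, 1: μ=2, E[X²]=6; 2: μ=4.26316, E[X²]=40.6122; 3: μ=7, E[X²]=53.
E[X] = 0.583333·2 + 0.166667·4.26316 + 0.25·7 = 3.62719.
E[X²] = 0.583333·6 + 0.166667·40.6122 + 0.25·53 = 23.5187.
Var(X) = E[X²] − (E[X])² = 23.5187 − 13.1565 = 10.3622.
SD(X) = √10.3622 = 3.21903.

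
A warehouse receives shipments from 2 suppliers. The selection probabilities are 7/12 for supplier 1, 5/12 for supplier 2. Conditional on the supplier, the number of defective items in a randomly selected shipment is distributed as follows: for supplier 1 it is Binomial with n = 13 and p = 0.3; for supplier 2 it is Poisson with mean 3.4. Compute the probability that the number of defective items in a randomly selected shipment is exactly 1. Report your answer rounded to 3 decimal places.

0.079

Conditional on each supplier, P(X = 1): 1: 0.053981; 2: 0.113469.
By total probability, P(X = 1) = 0.583333·0.053981 + 0.416667·0.113469 = 0.0787677.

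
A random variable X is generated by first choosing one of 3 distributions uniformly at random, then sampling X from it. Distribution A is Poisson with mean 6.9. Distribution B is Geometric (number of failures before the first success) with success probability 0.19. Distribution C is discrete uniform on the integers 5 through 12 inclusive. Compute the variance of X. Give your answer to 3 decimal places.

14.581

Per component, A: μ=6.9, E[X²]=54.51; B: μ=4.26316, E[X²]=40.6122; C: μ=8.5, E[X²]=77.5.
E[X] = 0.333333·6.9 + 0.333333·4.26316 + 0.333333·8.5 = 6.55439.
E[X²] = 0.333333·54.51 + 0.333333·40.6122 + 0.333333·77.5 = 57.5407.
Var(X) = E[X²] − (E[X])² = 57.5407 − 42.96 = 14.5808.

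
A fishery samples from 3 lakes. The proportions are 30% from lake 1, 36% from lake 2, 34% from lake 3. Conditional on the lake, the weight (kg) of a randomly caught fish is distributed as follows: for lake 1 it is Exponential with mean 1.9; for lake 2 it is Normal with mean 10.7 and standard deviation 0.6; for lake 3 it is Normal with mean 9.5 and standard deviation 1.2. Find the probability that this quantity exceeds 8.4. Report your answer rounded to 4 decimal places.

0.6425

Conditional on each lake, P(X > 8.4): 1: 0.0120216; 2: 0.999937; 3: 0.820341.
By total probability, P(X > 8.4) = 0.3·0.0120216 + 0.36·0.999937 + 0.34·0.820341 = 0.6425.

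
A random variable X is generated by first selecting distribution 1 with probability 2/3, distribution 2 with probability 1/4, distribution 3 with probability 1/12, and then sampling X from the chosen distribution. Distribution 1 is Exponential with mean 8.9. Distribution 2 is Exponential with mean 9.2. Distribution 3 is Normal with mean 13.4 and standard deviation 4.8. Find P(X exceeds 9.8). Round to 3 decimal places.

Conditional on each component, P(X > 9.8): 1: 0.332497; 2: 0.344653; 3: 0.773373.
By total probability, P(X > 9.8) = 0.666667·0.332497 + 0.25·0.344653 + 0.0833333·0.773373 = 0.372276.

0.372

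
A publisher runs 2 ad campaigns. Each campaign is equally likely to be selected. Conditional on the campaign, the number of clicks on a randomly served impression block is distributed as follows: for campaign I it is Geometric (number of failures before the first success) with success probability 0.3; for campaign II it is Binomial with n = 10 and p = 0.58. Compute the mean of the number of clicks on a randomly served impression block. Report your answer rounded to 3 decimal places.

Component means — I: 2.33333; II: 5.8.
E[X] = 0.5·2.33333 + 0.5·5.8 = 4.06667.

4.067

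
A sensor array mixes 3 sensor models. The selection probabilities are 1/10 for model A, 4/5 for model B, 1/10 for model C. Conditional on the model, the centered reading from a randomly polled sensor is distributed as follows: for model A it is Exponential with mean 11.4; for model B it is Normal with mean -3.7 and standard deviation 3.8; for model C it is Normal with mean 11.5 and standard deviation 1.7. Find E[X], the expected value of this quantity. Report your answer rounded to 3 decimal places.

-0.670

Component means — A: 11.4; B: -3.7; C: 11.5.
E[X] = 0.1·11.4 + 0.8·-3.7 + 0.1·11.5 = -0.67.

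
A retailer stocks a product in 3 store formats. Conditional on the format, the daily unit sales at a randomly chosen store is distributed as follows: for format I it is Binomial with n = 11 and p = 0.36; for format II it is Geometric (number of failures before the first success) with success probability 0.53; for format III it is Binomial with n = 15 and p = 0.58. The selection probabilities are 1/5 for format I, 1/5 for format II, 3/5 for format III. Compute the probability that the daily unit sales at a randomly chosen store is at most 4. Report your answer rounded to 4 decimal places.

Conditional on each format, P(X ≤ 4): I: 0.641899; II: 0.977065; III: 0.0142514.
By total probability, P(X ≤ 4) = 0.2·0.641899 + 0.2·0.977065 + 0.6·0.0142514 = 0.332344.

0.3323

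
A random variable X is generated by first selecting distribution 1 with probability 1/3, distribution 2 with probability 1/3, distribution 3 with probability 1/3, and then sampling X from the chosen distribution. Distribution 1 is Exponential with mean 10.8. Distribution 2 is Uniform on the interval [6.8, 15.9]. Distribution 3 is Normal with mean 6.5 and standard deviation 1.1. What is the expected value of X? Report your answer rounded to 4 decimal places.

9.5500

Component means — 1: 10.8; 2: 11.35; 3: 6.5.
E[X] = 0.333333·10.8 + 0.333333·11.35 + 0.333333·6.5 = 9.55.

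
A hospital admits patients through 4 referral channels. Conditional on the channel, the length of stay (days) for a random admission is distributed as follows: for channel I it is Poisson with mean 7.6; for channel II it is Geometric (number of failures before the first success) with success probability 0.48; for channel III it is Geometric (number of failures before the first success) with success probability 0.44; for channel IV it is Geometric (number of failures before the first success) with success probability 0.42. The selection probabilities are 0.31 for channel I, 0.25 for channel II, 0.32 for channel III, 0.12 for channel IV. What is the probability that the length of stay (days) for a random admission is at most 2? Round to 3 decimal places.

Conditional on each channel, P(X ≤ 2): I: 0.0187569; II: 0.859392; III: 0.824384; IV: 0.804888.
By total probability, P(X ≤ 2) = 0.31·0.0187569 + 0.25·0.859392 + 0.32·0.824384 + 0.12·0.804888 = 0.581052.

0.581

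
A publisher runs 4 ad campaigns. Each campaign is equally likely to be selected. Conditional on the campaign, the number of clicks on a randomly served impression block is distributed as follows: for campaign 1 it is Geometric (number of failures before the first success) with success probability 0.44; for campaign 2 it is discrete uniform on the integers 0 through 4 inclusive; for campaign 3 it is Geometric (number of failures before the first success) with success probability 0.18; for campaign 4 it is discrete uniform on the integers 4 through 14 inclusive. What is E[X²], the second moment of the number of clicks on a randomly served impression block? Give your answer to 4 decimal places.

36.8935

For each component E[X²] = Var + (mean)², giving 1: 4.5124; 2: 6; 3: 46.0617; 4: 91.
Overall E[X²] = 0.25·4.5124 + 0.25·6 + 0.25·46.0617 + 0.25·91 = 36.8935.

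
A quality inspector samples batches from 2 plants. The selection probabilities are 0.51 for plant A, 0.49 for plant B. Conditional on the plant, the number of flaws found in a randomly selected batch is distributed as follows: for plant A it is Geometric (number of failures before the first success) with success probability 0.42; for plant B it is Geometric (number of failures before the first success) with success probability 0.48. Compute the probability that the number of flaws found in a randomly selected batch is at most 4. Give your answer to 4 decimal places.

0.9479

Conditional on each plant, P(X ≤ 4): A: 0.934364; B: 0.96198.
By total probability, P(X ≤ 4) = 0.51·0.934364 + 0.49·0.96198 = 0.947896.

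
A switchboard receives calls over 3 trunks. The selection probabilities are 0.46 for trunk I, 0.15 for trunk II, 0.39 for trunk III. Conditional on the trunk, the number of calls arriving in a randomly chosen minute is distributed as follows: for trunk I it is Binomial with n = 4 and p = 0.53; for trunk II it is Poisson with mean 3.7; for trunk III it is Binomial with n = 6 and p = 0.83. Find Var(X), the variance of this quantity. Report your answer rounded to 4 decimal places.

Per component, I: μ=2.12, E[X²]=5.4908; II: μ=3.7, E[X²]=17.39; III: μ=4.98, E[X²]=25.647.
E[X] = 0.46·2.12 + 0.15·3.7 + 0.39·4.98 = 3.4724.
E[X²] = 0.46·5.4908 + 0.15·17.39 + 0.39·25.647 = 15.1366.
Var(X) = E[X²] − (E[X])² = 15.1366 − 12.0576 = 3.07904.

3.0790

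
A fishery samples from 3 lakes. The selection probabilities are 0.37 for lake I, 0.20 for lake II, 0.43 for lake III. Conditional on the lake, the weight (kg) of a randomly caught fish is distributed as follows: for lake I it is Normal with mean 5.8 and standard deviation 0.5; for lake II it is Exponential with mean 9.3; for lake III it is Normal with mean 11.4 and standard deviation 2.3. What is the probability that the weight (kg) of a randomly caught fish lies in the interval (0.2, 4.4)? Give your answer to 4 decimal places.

0.0726

Conditional on each lake, P(0.2 < X < 4.4): I: 0.00255513; II: 0.355668; III: 0.00116874.
By total probability, P(0.2 < X < 4.4) = 0.37·0.00255513 + 0.2·0.355668 + 0.43·0.00116874 = 0.0725815.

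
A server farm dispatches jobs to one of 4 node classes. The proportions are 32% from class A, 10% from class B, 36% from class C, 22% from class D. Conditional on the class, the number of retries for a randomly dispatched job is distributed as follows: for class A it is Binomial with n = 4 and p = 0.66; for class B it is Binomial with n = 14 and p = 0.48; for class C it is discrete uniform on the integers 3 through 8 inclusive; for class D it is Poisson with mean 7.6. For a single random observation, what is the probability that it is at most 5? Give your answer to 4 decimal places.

0.5766

Conditional on each class, P(X ≤ 5): A: 1; B: 0.258547; C: 0.5; D: 0.230681.
By total probability, P(X ≤ 5) = 0.32·1 + 0.1·0.258547 + 0.36·0.5 + 0.22·0.230681 = 0.576604.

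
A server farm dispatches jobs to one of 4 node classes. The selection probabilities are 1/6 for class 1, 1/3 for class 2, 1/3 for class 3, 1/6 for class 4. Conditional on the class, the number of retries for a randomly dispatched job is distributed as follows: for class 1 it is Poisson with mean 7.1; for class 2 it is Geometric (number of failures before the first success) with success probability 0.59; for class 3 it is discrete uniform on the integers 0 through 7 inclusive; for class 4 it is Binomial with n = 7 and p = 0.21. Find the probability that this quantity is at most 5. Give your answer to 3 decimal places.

0.796

Conditional on each class, P(X ≤ 5): 1: 0.288119; 2: 0.99525; 3: 0.75; 4: 0.999508.
By total probability, P(X ≤ 5) = 0.166667·0.288119 + 0.333333·0.99525 + 0.333333·0.75 + 0.166667·0.999508 = 0.796354.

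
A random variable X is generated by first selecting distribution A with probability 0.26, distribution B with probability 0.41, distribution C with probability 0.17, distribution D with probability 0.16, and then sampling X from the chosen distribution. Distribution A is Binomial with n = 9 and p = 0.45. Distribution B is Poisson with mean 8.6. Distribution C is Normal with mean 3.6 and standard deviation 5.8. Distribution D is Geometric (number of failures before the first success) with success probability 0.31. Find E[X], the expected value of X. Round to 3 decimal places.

5.547

Component means — A: 4.05; B: 8.6; C: 3.6; D: 2.22581.
E[X] = 0.26·4.05 + 0.41·8.6 + 0.17·3.6 + 0.16·2.22581 = 5.54713.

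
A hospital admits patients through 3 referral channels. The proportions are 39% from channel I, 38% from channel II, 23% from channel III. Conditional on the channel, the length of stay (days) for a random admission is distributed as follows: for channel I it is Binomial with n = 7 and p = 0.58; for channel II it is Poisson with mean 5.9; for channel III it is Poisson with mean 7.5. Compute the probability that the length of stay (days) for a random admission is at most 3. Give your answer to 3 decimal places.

0.203

Conditional on each channel, P(X ≤ 3): I: 0.329412; II: 0.160353; III: 0.0591455.
By total probability, P(X ≤ 3) = 0.39·0.329412 + 0.38·0.160353 + 0.23·0.0591455 = 0.203008.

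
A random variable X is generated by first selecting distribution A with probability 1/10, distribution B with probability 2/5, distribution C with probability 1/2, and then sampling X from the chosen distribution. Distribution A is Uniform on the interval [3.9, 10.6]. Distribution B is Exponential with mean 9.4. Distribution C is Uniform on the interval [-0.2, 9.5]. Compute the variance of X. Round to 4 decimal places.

Per component, A: μ=7.25, E[X²]=56.3033; B: μ=9.4, E[X²]=176.72; C: μ=4.65, E[X²]=29.4633.
E[X] = 0.1·7.25 + 0.4·9.4 + 0.5·4.65 = 6.81.
E[X²] = 0.1·56.3033 + 0.4·176.72 + 0.5·29.4633 = 91.05.
Var(X) = E[X²] − (E[X])² = 91.05 − 46.3761 = 44.6739.

44.6739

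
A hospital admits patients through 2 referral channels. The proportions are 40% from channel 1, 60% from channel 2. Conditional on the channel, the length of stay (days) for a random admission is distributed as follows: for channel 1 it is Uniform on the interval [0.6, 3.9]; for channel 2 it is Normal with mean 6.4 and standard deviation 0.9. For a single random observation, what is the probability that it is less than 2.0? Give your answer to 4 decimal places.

0.1697

Conditional on each channel, P(X < 2.0): 1: 0.424242; 2: 5.07034e-07.
By total probability, P(X < 2.0) = 0.4·0.424242 + 0.6·5.07034e-07 = 0.169697.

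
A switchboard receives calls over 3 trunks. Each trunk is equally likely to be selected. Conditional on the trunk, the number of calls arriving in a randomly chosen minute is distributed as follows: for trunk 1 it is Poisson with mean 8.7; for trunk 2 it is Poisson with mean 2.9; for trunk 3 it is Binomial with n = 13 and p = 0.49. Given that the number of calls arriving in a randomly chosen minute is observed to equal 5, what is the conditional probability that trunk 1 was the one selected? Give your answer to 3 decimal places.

0.210

Likelihoods P(X=5 | ·): 1: 0.0691915; 2: 0.0940491; 3: 0.166387.
Posterior ∝ prior × likelihood. Numerator for 1: 0.333333·0.0691915 = 0.0230638.
Normalizing constant: 0.333333·0.0691915 + 0.333333·0.0940491 + 0.333333·0.166387 = 0.109876.
P(1 | observation) = 0.0230638 / 0.109876 = 0.209908.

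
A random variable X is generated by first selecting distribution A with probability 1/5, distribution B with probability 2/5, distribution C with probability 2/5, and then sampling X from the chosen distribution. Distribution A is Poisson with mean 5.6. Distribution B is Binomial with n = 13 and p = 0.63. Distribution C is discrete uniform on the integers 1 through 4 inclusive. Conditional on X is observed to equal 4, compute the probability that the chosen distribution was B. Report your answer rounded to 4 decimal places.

Likelihoods P(X=4 | ·): A: 0.151528; B: 0.0146381; C: 0.25.
Posterior ∝ prior × likelihood. Numerator for B: 0.4·0.0146381 = 0.00585523.
Normalizing constant: 0.2·0.151528 + 0.4·0.0146381 + 0.4·0.25 = 0.136161.
P(B | observation) = 0.00585523 / 0.136161 = 0.0430023.

0.0430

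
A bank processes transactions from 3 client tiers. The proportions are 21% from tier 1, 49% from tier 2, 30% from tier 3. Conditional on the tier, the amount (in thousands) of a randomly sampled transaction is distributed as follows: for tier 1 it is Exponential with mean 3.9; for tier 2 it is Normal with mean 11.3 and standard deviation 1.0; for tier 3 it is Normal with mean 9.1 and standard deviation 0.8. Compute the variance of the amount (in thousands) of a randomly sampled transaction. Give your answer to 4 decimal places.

Per component, 1: μ=3.9, E[X²]=30.42; 2: μ=11.3, E[X²]=128.69; 3: μ=9.1, E[X²]=83.45.
E[X] = 0.21·3.9 + 0.49·11.3 + 0.3·9.1 = 9.086.
E[X²] = 0.21·30.42 + 0.49·128.69 + 0.3·83.45 = 94.4813.
Var(X) = E[X²] − (E[X])² = 94.4813 − 82.5554 = 11.9259.

11.9259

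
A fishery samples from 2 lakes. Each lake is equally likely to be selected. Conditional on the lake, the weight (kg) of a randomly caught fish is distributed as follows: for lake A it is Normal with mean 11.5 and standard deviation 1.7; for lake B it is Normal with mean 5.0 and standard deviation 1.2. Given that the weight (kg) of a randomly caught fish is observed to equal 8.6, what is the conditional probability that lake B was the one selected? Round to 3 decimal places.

Likelihoods f(8.6 | ·): A: 0.0547716; B: 0.00369321.
Posterior ∝ prior × likelihood. Numerator for B: 0.5·0.00369321 = 0.0018466.
Normalizing constant: 0.5·0.0547716 + 0.5·0.00369321 = 0.0292324.
P(B | observation) = 0.0018466 / 0.0292324 = 0.0631698.

0.063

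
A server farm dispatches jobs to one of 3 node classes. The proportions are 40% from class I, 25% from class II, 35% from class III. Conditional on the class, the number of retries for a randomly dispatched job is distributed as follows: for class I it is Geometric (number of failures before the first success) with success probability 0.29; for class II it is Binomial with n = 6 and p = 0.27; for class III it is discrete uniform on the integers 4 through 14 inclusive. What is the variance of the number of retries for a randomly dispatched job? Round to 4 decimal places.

Per component, I: μ=2.44828, E[X²]=14.4364; II: μ=1.62, E[X²]=3.807; III: μ=9, E[X²]=91.
E[X] = 0.4·2.44828 + 0.25·1.62 + 0.35·9 = 4.53431.
E[X²] = 0.4·14.4364 + 0.25·3.807 + 0.35·91 = 38.5763.
Var(X) = E[X²] − (E[X])² = 38.5763 − 20.56 = 18.0163.

18.0163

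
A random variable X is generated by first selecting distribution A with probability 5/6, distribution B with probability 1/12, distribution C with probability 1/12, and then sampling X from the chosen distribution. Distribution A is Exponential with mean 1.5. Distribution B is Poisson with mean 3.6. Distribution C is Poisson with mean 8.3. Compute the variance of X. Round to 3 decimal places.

6.537

Per component, A: μ=1.5, E[X²]=4.5; B: μ=3.6, E[X²]=16.56; C: μ=8.3, E[X²]=77.19.
E[X] = 0.833333·1.5 + 0.0833333·3.6 + 0.0833333·8.3 = 2.24167.
E[X²] = 0.833333·4.5 + 0.0833333·16.56 + 0.0833333·77.19 = 11.5625.
Var(X) = E[X²] − (E[X])² = 11.5625 − 5.02507 = 6.53743.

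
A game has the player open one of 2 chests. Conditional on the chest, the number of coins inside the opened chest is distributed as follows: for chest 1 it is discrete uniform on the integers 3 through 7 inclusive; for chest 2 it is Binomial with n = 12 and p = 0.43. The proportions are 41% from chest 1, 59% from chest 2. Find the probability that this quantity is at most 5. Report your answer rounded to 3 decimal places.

0.590

Conditional on each chest, P(X ≤ 5): 1: 0.6; 2: 0.583284.
By total probability, P(X ≤ 5) = 0.41·0.6 + 0.59·0.583284 = 0.590138.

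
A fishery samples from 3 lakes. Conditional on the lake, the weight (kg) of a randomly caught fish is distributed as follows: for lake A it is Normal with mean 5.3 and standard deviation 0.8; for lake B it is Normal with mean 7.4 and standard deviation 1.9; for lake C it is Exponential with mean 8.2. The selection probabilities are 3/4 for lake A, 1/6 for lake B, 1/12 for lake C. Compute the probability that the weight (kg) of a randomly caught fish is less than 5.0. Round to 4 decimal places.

0.3206

Conditional on each lake, P(X < 5.0): A: 0.35383; B: 0.103266; C: 0.456517.
By total probability, P(X < 5.0) = 0.75·0.35383 + 0.166667·0.103266 + 0.0833333·0.456517 = 0.320627.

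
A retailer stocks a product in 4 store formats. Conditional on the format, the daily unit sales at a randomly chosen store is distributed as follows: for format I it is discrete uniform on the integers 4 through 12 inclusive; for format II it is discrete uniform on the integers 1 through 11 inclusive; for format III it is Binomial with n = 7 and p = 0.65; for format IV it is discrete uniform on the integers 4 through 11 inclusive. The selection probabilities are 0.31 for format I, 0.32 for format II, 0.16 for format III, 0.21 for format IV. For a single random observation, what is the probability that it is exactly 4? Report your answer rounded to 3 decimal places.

0.133

Conditional on each format, P(X = 4): I: 0.111111; II: 0.0909091; III: 0.267871; IV: 0.125.
By total probability, P(X = 4) = 0.31·0.111111 + 0.32·0.0909091 + 0.16·0.267871 + 0.21·0.125 = 0.132645.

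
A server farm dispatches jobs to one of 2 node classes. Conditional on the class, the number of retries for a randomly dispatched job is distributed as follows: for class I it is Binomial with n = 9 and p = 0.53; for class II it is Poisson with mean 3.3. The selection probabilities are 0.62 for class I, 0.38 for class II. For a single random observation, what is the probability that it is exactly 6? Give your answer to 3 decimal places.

Conditional on each class, P(X = 6): I: 0.193298; II: 0.0661575.
By total probability, P(X = 6) = 0.62·0.193298 + 0.38·0.0661575 = 0.144985.

0.145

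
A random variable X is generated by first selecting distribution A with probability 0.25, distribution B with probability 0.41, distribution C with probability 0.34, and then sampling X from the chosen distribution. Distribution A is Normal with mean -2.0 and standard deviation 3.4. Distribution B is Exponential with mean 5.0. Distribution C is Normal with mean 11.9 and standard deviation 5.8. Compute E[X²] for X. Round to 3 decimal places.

83.975

For each component E[X²] = Var + (mean)², giving A: 15.56; B: 50; C: 175.25.
Overall E[X²] = 0.25·15.56 + 0.41·50 + 0.34·175.25 = 83.975.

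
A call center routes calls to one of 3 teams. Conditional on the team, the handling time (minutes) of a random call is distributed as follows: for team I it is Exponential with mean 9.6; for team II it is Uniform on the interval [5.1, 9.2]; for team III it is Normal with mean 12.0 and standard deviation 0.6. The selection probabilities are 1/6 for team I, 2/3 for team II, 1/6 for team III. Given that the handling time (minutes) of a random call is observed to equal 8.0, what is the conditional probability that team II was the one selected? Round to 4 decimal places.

0.9557

Likelihoods f(8.0 | ·): I: 0.0452706; II: 0.243902; III: 1.48515e-10.
Posterior ∝ prior × likelihood. Numerator for II: 0.666667·0.243902 = 0.162602.
Normalizing constant: 0.166667·0.0452706 + 0.666667·0.243902 + 0.166667·1.48515e-10 = 0.170147.
P(II | observation) = 0.162602 / 0.170147 = 0.955655.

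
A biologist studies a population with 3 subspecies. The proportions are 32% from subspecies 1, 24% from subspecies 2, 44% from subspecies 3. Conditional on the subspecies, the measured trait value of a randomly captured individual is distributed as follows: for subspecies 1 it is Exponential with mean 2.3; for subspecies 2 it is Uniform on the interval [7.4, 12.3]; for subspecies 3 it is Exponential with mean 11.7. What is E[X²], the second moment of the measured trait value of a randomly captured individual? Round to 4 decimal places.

147.6144

For each component E[X²] = Var + (mean)², giving 1: 10.58; 2: 99.0233; 3: 273.78.
Overall E[X²] = 0.32·10.58 + 0.24·99.0233 + 0.44·273.78 = 147.614.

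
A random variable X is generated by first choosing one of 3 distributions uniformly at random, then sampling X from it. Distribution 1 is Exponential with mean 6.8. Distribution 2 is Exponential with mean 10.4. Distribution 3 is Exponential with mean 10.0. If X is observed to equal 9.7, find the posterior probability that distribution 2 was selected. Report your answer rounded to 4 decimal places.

Likelihoods f(9.7 | ·): 1: 0.0353169; 2: 0.0378359; 3: 0.0379083.
Posterior ∝ prior × likelihood. Numerator for 2: 0.333333·0.0378359 = 0.012612.
Normalizing constant: 0.333333·0.0353169 + 0.333333·0.0378359 + 0.333333·0.0379083 = 0.0370204.
P(2 | observation) = 0.012612 / 0.0370204 = 0.340676.

0.3407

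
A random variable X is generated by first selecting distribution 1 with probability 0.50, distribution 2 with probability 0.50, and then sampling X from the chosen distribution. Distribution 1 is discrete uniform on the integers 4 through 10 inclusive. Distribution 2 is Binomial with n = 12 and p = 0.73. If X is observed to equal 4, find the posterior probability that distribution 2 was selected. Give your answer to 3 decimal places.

0.027

Likelihoods P(X=4 | ·): 1: 0.142857; 2: 0.00397015.
Posterior ∝ prior × likelihood. Numerator for 2: 0.5·0.00397015 = 0.00198507.
Normalizing constant: 0.5·0.142857 + 0.5·0.00397015 = 0.0734136.
P(2 | observation) = 0.00198507 / 0.0734136 = 0.0270396.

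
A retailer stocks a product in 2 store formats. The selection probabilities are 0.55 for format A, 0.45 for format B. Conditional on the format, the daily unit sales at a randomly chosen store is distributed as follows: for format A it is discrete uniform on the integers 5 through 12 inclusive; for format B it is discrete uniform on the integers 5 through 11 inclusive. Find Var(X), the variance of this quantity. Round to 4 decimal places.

Per component, A: μ=8.5, E[X²]=77.5; B: μ=8, E[X²]=68.
E[X] = 0.55·8.5 + 0.45·8 = 8.275.
E[X²] = 0.55·77.5 + 0.45·68 = 73.225.
Var(X) = E[X²] − (E[X])² = 73.225 − 68.4756 = 4.74937.

4.7494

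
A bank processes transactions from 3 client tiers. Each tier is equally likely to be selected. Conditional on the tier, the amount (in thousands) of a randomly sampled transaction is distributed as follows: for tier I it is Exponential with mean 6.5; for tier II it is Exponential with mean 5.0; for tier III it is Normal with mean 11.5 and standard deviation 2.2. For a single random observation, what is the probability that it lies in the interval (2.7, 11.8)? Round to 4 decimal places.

0.5133

Conditional on each tier, P(2.7 < X < 11.8): I: 0.497311; II: 0.488328; III: 0.554201.
By total probability, P(2.7 < X < 11.8) = 0.333333·0.497311 + 0.333333·0.488328 + 0.333333·0.554201 = 0.51328.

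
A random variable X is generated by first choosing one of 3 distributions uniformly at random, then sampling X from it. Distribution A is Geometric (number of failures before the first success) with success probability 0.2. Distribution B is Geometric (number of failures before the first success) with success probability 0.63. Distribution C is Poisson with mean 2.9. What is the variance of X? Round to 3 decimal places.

Per component, A: μ=4, E[X²]=36; B: μ=0.587302, E[X²]=1.27715; C: μ=2.9, E[X²]=11.31.
E[X] = 0.333333·4 + 0.333333·0.587302 + 0.333333·2.9 = 2.49577.
E[X²] = 0.333333·36 + 0.333333·1.27715 + 0.333333·11.31 = 16.1957.
Var(X) = E[X²] − (E[X])² = 16.1957 − 6.22885 = 9.96686.

9.967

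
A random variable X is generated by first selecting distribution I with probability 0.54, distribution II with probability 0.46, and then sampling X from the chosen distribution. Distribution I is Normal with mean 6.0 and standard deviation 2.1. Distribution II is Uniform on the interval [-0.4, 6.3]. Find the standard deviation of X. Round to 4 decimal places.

2.5324

Per component, I: μ=6, E[X²]=40.41; II: μ=2.95, E[X²]=12.4433.
E[X] = 0.54·6 + 0.46·2.95 = 4.597.
E[X²] = 0.54·40.41 + 0.46·12.4433 = 27.5453.
Var(X) = E[X²] − (E[X])² = 27.5453 − 21.1324 = 6.41292.
SD(X) = √6.41292 = 2.53238.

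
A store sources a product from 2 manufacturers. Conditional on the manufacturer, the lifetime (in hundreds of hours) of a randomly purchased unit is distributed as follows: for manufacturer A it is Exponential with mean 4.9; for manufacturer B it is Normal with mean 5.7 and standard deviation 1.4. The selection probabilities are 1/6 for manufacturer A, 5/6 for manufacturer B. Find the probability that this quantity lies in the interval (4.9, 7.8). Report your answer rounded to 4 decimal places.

Conditional on each manufacturer, P(4.9 < X < 7.8): A: 0.164328; B: 0.649338.
By total probability, P(4.9 < X < 7.8) = 0.166667·0.164328 + 0.833333·0.649338 = 0.568503.

0.5685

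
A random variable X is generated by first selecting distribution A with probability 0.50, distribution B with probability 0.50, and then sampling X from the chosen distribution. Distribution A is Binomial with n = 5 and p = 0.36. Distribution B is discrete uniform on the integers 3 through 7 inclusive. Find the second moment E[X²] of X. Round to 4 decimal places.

For each component E[X²] = Var + (mean)², giving A: 4.392; B: 27.
Overall E[X²] = 0.5·4.392 + 0.5·27 = 15.696.

15.6960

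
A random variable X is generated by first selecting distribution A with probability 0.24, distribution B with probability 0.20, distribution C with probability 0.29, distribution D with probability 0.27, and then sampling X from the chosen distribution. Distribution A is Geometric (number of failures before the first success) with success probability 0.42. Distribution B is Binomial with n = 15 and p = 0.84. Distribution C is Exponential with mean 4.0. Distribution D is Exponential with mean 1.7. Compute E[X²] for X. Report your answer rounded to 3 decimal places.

44.243

For each component E[X²] = Var + (mean)², giving A: 5.19501; B: 160.776; C: 32; D: 5.78.
Overall E[X²] = 0.24·5.19501 + 0.2·160.776 + 0.29·32 + 0.27·5.78 = 44.2426.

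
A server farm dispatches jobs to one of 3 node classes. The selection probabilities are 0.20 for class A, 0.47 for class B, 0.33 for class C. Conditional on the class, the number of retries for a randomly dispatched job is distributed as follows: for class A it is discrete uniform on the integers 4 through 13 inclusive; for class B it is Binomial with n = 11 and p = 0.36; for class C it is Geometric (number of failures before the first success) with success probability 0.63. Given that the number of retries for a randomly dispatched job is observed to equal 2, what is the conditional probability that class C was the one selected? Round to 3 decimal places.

0.320

Likelihoods P(X=2 | ·): A: 0; B: 0.128407; C: 0.086247.
Posterior ∝ prior × likelihood. Numerator for C: 0.33·0.086247 = 0.0284615.
Normalizing constant: 0.2·0 + 0.47·0.128407 + 0.33·0.086247 = 0.0888126.
P(C | observation) = 0.0284615 / 0.0888126 = 0.320467.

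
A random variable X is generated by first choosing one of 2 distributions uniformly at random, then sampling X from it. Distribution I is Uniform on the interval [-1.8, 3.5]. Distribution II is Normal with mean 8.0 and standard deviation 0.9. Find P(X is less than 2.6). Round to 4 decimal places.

0.4151

Conditional on each component, P(X < 2.6): I: 0.830189; II: 9.86588e-10.
By total probability, P(X < 2.6) = 0.5·0.830189 + 0.5·9.86588e-10 = 0.415094.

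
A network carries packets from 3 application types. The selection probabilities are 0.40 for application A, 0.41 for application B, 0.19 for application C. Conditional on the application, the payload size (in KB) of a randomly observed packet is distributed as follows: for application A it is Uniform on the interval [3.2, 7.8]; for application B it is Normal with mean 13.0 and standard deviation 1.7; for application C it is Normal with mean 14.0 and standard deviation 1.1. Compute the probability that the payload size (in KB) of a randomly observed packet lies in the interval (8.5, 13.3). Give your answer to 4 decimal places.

Conditional on each application, P(8.5 < X < 13.3): A: 0; B: 0.565978; C: 0.262269.
By total probability, P(8.5 < X < 13.3) = 0.4·0 + 0.41·0.565978 + 0.19·0.262269 = 0.281882.

0.2819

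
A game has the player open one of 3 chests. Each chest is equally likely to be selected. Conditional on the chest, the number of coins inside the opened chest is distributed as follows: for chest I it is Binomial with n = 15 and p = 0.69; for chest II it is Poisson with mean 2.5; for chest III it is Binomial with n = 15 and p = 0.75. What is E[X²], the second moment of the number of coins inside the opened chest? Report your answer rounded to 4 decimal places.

82.8187

For each component E[X²] = Var + (mean)², giving I: 110.331; II: 8.75; III: 129.375.
Overall E[X²] = 0.333333·110.331 + 0.333333·8.75 + 0.333333·129.375 = 82.8187.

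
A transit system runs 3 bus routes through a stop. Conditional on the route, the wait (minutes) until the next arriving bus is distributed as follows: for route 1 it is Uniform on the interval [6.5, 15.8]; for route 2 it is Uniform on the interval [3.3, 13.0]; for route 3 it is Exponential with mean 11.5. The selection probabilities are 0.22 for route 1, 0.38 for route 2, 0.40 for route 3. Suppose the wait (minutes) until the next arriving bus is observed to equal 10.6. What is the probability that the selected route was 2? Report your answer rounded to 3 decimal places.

Likelihoods f(10.6 | ·): 1: 0.107527; 2: 0.103093; 3: 0.0345936.
Posterior ∝ prior × likelihood. Numerator for 2: 0.38·0.103093 = 0.0391753.
Normalizing constant: 0.22·0.107527 + 0.38·0.103093 + 0.4·0.0345936 = 0.0766686.
P(2 | observation) = 0.0391753 / 0.0766686 = 0.510969.

0.511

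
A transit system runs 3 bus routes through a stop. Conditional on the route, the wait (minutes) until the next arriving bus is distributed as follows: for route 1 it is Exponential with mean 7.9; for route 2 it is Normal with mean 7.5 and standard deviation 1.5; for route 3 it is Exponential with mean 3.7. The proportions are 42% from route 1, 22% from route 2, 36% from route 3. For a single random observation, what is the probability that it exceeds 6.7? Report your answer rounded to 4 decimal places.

0.3934

Conditional on each route, P(X > 6.7): 1: 0.428227; 2: 0.703099; 3: 0.163521.
By total probability, P(X > 6.7) = 0.42·0.428227 + 0.22·0.703099 + 0.36·0.163521 = 0.393405.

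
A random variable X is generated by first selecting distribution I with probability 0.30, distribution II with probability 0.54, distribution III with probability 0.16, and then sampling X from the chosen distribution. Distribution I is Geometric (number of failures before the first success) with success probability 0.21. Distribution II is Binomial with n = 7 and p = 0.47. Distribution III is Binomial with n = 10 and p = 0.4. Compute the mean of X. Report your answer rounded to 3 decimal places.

3.545

Component means — I: 3.7619; II: 3.29; III: 4.
E[X] = 0.3·3.7619 + 0.54·3.29 + 0.16·4 = 3.54517.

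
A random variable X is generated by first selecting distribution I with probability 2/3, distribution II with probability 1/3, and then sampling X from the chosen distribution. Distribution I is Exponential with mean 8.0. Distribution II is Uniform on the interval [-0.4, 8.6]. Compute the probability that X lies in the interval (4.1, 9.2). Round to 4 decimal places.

0.3549

Conditional on each component, P(4.1 < X < 9.2): I: 0.282359; II: 0.5.
By total probability, P(4.1 < X < 9.2) = 0.666667·0.282359 + 0.333333·0.5 = 0.354906.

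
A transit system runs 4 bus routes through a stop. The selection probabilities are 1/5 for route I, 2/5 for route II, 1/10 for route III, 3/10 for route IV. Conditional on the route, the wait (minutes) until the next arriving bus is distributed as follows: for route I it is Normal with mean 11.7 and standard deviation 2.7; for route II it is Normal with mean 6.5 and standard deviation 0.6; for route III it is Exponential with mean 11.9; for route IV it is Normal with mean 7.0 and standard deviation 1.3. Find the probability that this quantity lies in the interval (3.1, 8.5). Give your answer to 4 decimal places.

Conditional on each route, P(3.1 < X < 8.5): I: 0.117249; II: 0.999571; III: 0.281121; IV: 0.874368.
By total probability, P(3.1 < X < 8.5) = 0.2·0.117249 + 0.4·0.999571 + 0.1·0.281121 + 0.3·0.874368 = 0.713701.

0.7137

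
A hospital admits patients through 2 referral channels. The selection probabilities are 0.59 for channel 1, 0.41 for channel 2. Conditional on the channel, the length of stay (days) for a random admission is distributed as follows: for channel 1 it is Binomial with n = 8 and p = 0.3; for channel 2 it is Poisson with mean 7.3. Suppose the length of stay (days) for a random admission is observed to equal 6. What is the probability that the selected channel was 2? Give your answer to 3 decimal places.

Likelihoods P(X=6 | ·): 1: 0.0100019; 2: 0.141989.
Posterior ∝ prior × likelihood. Numerator for 2: 0.41·0.141989 = 0.0582155.
Normalizing constant: 0.59·0.0100019 + 0.41·0.141989 = 0.0641166.
P(2 | observation) = 0.0582155 / 0.0641166 = 0.907963.

0.908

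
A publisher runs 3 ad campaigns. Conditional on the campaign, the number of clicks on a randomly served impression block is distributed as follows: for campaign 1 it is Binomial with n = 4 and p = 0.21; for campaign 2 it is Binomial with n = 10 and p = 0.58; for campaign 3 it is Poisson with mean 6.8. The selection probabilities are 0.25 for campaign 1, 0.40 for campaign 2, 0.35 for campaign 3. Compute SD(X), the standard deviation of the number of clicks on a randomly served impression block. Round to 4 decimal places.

3.0379

Per component, 1: μ=0.84, E[X²]=1.3692; 2: μ=5.8, E[X²]=36.076; 3: μ=6.8, E[X²]=53.04.
E[X] = 0.25·0.84 + 0.4·5.8 + 0.35·6.8 = 4.91.
E[X²] = 0.25·1.3692 + 0.4·36.076 + 0.35·53.04 = 33.3367.
Var(X) = E[X²] − (E[X])² = 33.3367 − 24.1081 = 9.2286.
SD(X) = √9.2286 = 3.03786.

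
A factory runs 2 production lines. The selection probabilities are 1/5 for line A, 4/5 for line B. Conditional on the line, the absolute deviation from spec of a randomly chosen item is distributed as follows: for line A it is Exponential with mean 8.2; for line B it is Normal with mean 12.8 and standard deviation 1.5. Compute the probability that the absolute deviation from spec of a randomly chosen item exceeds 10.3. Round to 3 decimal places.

Conditional on each line, P(X > 10.3): A: 0.284763; B: 0.95221.
By total probability, P(X > 10.3) = 0.2·0.284763 + 0.8·0.95221 = 0.81872.

0.819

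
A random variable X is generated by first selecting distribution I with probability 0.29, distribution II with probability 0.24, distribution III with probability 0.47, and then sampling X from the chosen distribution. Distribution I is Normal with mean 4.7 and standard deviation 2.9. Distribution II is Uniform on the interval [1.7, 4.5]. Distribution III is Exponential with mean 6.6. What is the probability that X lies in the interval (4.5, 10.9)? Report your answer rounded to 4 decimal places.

0.2958

Conditional on each component, P(4.5 < X < 10.9): I: 0.51123; II: 0; III: 0.313938.
By total probability, P(4.5 < X < 10.9) = 0.29·0.51123 + 0.24·0 + 0.47·0.313938 = 0.295807.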